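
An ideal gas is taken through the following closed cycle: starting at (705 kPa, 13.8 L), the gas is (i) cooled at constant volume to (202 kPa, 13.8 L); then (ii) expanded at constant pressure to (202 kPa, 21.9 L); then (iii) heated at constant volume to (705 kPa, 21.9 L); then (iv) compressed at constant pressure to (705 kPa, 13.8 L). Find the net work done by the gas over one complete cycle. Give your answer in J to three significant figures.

W_net ≈ -4070 J

Constant-volume legs do no work.
W(ii) = (202)(21.9 − 13.8) = 1636 J; W(iv) = (705)(13.8 − 21.9) = -5710 J.
W_net = 1636 − 5710 = -4074 J (the counter-clockwise enclosed area).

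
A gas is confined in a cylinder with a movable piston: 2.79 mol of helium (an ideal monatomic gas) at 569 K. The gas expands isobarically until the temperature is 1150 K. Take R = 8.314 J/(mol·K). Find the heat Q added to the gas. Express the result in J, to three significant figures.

Q ≈ 33700 J

Isobaric: W = nRΔT = (2.79)(8.314)(581) = 13477 J.
ΔU = nCᵥΔT with Cᵥ = 3R/2: ΔU = (2.79)(12.47)(581) = 20215 J.
Q = ΔU + W = 20215 + 13477 = 33692 J.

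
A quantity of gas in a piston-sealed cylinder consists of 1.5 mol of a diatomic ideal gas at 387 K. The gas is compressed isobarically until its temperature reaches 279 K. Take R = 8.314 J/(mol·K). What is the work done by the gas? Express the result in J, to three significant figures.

Isobaric: W = P ΔV = nR ΔT.
W = (1.5)(8.314)(279 − 387) = -1347 J.

W ≈ -1350 J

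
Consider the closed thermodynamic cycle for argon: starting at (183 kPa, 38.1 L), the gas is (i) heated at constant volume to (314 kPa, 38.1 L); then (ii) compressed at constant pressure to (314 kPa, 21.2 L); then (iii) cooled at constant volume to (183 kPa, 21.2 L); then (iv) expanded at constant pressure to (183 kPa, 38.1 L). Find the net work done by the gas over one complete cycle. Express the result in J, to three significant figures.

Constant-volume legs do no work.
W(ii) = (314)(21.2 − 38.1) = -5307 J; W(iv) = (183)(38.1 − 21.2) = 3093 J.
W_net = -5307 + 3093 = -2214 J (the counter-clockwise enclosed area).

W_net ≈ -2210 J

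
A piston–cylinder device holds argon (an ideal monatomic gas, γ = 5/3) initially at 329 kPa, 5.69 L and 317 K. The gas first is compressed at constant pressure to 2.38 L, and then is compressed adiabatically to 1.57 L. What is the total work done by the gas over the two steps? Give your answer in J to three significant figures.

Step 1 (isobaric): W = PΔV = (329 kPa)(2.38 − 5.69 L) = -1089 J.
After step 1: P = 329 kPa, V = 2.38 L, T = 132.6 K.
Step 2 (adiabatic): W = (P₁V₁ − P₂V₂)/(γ−1) = (783 − 1033)/0.667 = -375.4 J.
W_total = -1089 − 375.4 = -1464 J.

W_total ≈ -1460 J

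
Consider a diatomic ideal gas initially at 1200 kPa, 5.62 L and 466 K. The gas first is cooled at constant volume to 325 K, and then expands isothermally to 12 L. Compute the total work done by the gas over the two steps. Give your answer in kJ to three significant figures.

Step 1 (isochoric): W = 0 (constant volume).
After step 1: P = 836.9 kPa (V unchanged).
Step 2 (isothermal): W = P₁V₁ ln(V₂/V₁) = (4703) ln(12/5.62) = 3568 J.
W_total = 0 + 3568 = 3568 J.

W_total ≈ 3.57 kJ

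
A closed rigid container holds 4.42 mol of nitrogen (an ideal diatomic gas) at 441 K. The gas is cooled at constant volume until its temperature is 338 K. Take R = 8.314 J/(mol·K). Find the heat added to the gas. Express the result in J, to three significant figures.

Constant volume ⇒ W = 0, so Q = ΔU = nCᵥΔT with Cᵥ = 5R/2 = 20.79 J/(mol·K).
ΔU = (4.42)(20.79)(338 − 441) = -9463 J.

Q ≈ -9460 J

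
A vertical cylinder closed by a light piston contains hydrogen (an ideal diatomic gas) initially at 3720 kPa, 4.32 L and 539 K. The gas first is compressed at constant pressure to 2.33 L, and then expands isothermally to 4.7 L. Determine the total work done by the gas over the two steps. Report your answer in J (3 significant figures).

W_total ≈ -1320 J

Step 1 (isobaric): W = PΔV = (3720 kPa)(2.33 − 4.32 L) = -7403 J.
After step 1: P = 3720 kPa, V = 2.33 L, T = 290.7 K.
Step 2 (isothermal): W = P₁V₁ ln(V₂/V₁) = (8668) ln(4.7/2.33) = 6082 J.
W_total = -7403 + 6082 = -1321 J.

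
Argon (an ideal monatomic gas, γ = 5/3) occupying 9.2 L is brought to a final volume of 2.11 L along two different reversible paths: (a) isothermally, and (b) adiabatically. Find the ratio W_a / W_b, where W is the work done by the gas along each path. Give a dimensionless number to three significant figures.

W_a / W_b ≈ 0.588

Path (a) isothermal: W = P₁V₁ ln(V₂/V₁) → W_a/(P₁V₁) = -1.473.
Path (b) adiabatic: W = P₁V₁(1 − (V₁/V₂)^(γ−1))/(γ−1) → W_b/(P₁V₁) = -2.503.
W_a / W_b = -1.473 / -2.503 = 0.5882.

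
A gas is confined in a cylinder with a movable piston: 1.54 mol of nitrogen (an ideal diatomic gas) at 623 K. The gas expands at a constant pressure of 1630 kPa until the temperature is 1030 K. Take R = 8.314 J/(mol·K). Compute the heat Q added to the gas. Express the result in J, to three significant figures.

Q ≈ 18200 J

Isobaric: W = nRΔT = (1.54)(8.314)(407) = 5211 J.
ΔU = nCᵥΔT with Cᵥ = 5R/2: ΔU = (1.54)(20.79)(407) = 13028 J.
Q = ΔU + W = 13028 + 5211 = 18239 J.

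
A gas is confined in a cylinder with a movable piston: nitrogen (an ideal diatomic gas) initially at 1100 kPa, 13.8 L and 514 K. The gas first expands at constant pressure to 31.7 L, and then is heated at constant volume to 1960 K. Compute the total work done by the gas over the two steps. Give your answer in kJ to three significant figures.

W_total ≈ 19.7 kJ

Step 1 (isobaric): W = PΔV = (1100 kPa)(31.7 − 13.8 L) = 19690 J.
Step 2 (isochoric): W = 0 (constant volume).
W_total = 19690 + 0 = 19690 J.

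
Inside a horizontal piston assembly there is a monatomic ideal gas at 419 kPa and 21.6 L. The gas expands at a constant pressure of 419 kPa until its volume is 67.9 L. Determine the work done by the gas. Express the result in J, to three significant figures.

W ≈ 19400 J

Isobaric: W = P ΔV.
W = (419 kPa)(67.9 − 21.6 L) = (419)(46.3) = 19400 J.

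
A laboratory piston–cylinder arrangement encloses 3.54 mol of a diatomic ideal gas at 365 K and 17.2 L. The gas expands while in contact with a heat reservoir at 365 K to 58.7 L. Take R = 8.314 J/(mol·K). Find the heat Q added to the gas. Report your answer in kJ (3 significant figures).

Q ≈ 13.2 kJ

Isothermal ⇒ ΔU = 0, so Q = W = nRT ln(V₂/V₁).
Q = (3.54)(8.314)(365) ln(58.7/17.2) = 10743 × 1.228 = 13187 J.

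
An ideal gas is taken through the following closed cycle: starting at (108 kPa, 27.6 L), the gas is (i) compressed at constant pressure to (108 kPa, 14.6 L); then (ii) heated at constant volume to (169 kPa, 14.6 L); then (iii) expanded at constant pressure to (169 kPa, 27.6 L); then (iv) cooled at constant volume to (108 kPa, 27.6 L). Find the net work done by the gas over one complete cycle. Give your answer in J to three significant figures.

W_net ≈ 793 J

Constant-volume legs do no work.
W(i) = (108)(14.6 − 27.6) = -1404 J; W(iii) = (169)(27.6 − 14.6) = 2197 J.
W_net = -1404 + 2197 = 793 J (the clockwise enclosed area).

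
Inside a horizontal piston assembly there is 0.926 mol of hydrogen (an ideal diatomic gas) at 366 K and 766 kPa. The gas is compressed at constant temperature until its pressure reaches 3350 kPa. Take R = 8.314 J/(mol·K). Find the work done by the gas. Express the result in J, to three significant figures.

W ≈ -4160 J

Isothermal process: W = nRT ln(V₂/V₁) = nRT ln(P₁/P₂).
W = (0.926)(8.314)(366) × ln(766/3350)
  = 2818 × ln(0.2287) = 2818 × -1.476
W_by_gas = -4158 J.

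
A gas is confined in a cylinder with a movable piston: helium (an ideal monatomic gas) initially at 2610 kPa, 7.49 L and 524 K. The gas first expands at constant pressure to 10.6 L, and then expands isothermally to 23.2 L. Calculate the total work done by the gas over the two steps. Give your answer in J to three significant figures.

Step 1 (isobaric): W = PΔV = (2610 kPa)(10.6 − 7.49 L) = 8117 J.
After step 1: P = 2610 kPa, V = 10.6 L, T = 741.6 K.
Step 2 (isothermal): W = P₁V₁ ln(V₂/V₁) = (27666) ln(23.2/10.6) = 21671 J.
W_total = 8117 + 21671 = 29788 J.

W_total ≈ 29800 J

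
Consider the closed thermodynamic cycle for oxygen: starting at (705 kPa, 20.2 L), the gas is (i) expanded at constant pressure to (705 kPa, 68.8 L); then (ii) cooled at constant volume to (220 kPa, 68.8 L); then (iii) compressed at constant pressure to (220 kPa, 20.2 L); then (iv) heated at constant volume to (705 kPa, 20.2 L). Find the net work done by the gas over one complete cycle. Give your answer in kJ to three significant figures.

W_net ≈ 23.6 kJ

Constant-volume legs do no work.
W(i) = (705)(68.8 − 20.2) = 34263 J; W(iii) = (220)(20.2 − 68.8) = -10692 J.
W_net = 34263 − 10692 = 23571 J (the clockwise enclosed area).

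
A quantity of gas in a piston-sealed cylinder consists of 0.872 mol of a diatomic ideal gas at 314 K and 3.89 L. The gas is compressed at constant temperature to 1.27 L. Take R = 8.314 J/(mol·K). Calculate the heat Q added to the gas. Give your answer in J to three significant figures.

Isothermal ⇒ ΔU = 0, so Q = W = nRT ln(V₂/V₁).
Q = (0.872)(8.314)(314) ln(1.27/3.89) = 2276 × -1.119 = -2548 J.

Q ≈ -2550 J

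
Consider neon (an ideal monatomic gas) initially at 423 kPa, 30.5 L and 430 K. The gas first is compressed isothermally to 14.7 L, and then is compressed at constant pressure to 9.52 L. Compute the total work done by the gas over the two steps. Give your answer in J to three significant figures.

Step 1 (isothermal): W = P₁V₁ ln(V₂/V₁) = (12902) ln(14.7/30.5) = -9417 J.
After step 1: P = 877.7 kPa, V = 14.7 L, T = 430 K.
Step 2 (isobaric): W = PΔV = (877.7 kPa)(9.52 − 14.7 L) = -4546 J.
W_total = -9417 − 4546 = -13963 J.

W_total ≈ -14000 J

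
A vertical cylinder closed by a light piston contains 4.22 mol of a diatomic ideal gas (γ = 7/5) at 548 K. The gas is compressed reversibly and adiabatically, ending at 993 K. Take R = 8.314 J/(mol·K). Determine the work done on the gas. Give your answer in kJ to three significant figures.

Adiabatic ⇒ Q = 0, so W_by = −ΔU = nCᵥ(T₁ − T₂).
Cᵥ = 5R/2 = 20.79 J/(mol·K).
W = (4.22)(20.79)(548 − 993) = -39032 J.
Work on gas = −W_by = 39032 J.

W ≈ 39.0 kJ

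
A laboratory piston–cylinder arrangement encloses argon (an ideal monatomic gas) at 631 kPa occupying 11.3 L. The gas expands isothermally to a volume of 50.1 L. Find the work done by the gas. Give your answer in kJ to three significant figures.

Isothermal: W = nRT ln(V₂/V₁) = P₁V₁ ln(V₂/V₁).
P₁V₁ = (631 kPa)(11.3 L) = 7130 J.
W = 7130 × ln(50.1/11.3) = 7130 × 1.489
W_by_gas = 10619 J.

W ≈ 10.6 kJ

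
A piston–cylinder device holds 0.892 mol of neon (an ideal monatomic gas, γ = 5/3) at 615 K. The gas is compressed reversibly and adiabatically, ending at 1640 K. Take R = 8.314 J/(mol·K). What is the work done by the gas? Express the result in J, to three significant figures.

W ≈ -11400 J

Adiabatic ⇒ Q = 0, so W_by = −ΔU = nCᵥ(T₁ − T₂).
Cᵥ = 3R/2 = 12.47 J/(mol·K).
W = (0.892)(12.47)(615 − 1640) = -11402 J.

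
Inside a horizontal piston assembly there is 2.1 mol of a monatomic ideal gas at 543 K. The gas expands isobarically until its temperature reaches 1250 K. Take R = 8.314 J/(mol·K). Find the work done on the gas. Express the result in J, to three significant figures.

W ≈ -12300 J

Isobaric: W = P ΔV = nR ΔT.
W = (2.1)(8.314)(1250 − 543) = 12344 J.
Work on gas = −W_by = -12344 J.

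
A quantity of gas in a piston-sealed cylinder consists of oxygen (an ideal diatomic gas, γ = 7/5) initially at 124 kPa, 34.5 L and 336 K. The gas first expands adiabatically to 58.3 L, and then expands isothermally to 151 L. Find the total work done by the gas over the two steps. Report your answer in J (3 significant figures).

W_total ≈ 5330 J

Step 1 (adiabatic): W = (P₁V₁ − P₂V₂)/(γ−1) = (4278 − 3468)/0.4 = 2025 J.
After step 1: P = 59.49 kPa, V = 58.3 L, T = 272.4 K.
Step 2 (isothermal): W = P₁V₁ ln(V₂/V₁) = (3468) ln(151/58.3) = 3301 J.
W_total = 2025 + 3301 = 5325 J.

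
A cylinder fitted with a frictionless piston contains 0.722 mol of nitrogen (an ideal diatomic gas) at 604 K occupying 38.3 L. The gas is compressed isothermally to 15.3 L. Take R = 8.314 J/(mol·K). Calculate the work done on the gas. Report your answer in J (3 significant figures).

Isothermal: W = nRT ln(V₂/V₁).
W = (0.722)(8.314)(604) × ln(15.3/38.3)
  = 3626 × -0.9176
W_by_gas = -3327 J; work on gas = −W_by = 3327 J.

W ≈ 3330 J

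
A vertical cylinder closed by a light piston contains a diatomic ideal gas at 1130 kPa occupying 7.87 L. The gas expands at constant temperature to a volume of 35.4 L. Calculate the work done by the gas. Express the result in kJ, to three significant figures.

Isothermal: W = nRT ln(V₂/V₁) = P₁V₁ ln(V₂/V₁).
P₁V₁ = (1130 kPa)(7.87 L) = 8893 J.
W = 8893 × ln(35.4/7.87) = 8893 × 1.504
W_by_gas = 13372 J.

W ≈ 13.4 kJ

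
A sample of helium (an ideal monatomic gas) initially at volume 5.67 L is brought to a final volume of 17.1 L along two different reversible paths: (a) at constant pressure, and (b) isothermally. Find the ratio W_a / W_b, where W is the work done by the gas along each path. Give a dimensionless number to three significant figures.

Path (a) isobaric: W = P₁(V₂ − V₁) → W_a/(P₁V₁) = 2.016.
Path (b) isothermal: W = P₁V₁ ln(V₂/V₁) → W_b/(P₁V₁) = 1.104.
W_a / W_b = 2.016 / 1.104 = 1.826.

W_a / W_b ≈ 1.83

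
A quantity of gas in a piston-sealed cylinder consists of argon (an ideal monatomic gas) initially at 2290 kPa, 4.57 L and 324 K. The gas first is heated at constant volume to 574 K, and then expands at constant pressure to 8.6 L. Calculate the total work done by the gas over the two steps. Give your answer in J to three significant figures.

W_total ≈ 16300 J

Step 1 (isochoric): W = 0 (constant volume).
After step 1: P = 4057 kPa (V unchanged).
Step 2 (isobaric): W = PΔV = (4057 kPa)(8.6 − 4.57 L) = 16350 J.
W_total = 0 + 16350 = 16350 J.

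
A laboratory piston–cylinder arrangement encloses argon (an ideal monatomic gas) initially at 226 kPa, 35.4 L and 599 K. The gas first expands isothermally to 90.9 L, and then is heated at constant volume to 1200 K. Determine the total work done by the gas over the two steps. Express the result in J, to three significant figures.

W_total ≈ 7540 J

Step 1 (isothermal): W = P₁V₁ ln(V₂/V₁) = (8000) ln(90.9/35.4) = 7545 J.
Step 2 (isochoric): W = 0 (constant volume).
W_total = 7545 + 0 = 7545 J.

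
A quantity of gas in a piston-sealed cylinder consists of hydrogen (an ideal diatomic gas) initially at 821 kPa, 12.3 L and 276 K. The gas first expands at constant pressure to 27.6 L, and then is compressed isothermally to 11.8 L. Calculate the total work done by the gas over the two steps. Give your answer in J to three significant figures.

W_total ≈ -6690 J

Step 1 (isobaric): W = PΔV = (821 kPa)(27.6 − 12.3 L) = 12561 J.
After step 1: P = 821 kPa, V = 27.6 L, T = 619.3 K.
Step 2 (isothermal): W = P₁V₁ ln(V₂/V₁) = (22660) ln(11.8/27.6) = -19254 J.
W_total = 12561 − 19254 = -6693 J.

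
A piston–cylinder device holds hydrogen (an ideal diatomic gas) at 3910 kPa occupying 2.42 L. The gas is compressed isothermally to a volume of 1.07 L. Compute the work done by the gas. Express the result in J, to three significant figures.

Isothermal: W = nRT ln(V₂/V₁) = P₁V₁ ln(V₂/V₁).
P₁V₁ = (3910 kPa)(2.42 L) = 9462 J.
W = 9462 × ln(1.07/2.42) = 9462 × -0.8161
W_by_gas = -7722 J.

W ≈ -7720 J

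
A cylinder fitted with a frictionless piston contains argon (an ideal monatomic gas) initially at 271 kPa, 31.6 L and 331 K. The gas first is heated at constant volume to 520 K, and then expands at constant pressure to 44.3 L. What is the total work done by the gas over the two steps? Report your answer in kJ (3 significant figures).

Step 1 (isochoric): W = 0 (constant volume).
After step 1: P = 425.7 kPa (V unchanged).
Step 2 (isobaric): W = PΔV = (425.7 kPa)(44.3 − 31.6 L) = 5407 J.
W_total = 0 + 5407 = 5407 J.

W_total ≈ 5.41 kJ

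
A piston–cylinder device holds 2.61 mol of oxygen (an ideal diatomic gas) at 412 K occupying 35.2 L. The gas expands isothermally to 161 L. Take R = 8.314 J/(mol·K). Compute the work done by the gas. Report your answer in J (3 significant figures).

W ≈ 13600 J

Isothermal: W = nRT ln(V₂/V₁).
W = (2.61)(8.314)(412) × ln(161/35.2)
  = 8940 × 1.52
W_by_gas = 13592 J.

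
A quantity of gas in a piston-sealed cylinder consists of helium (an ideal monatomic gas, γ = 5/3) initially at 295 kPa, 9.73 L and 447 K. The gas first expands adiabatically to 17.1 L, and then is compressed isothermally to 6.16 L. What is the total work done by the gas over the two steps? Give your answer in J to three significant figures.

W_total ≈ -663 J

Step 1 (adiabatic): W = (P₁V₁ − P₂V₂)/(γ−1) = (2870 − 1971)/0.667 = 1349 J.
After step 1: P = 115.3 kPa, V = 17.1 L, T = 306.9 K.
Step 2 (isothermal): W = P₁V₁ ln(V₂/V₁) = (1971) ln(6.16/17.1) = -2012 J.
W_total = 1349 − 2012 = -663.3 J.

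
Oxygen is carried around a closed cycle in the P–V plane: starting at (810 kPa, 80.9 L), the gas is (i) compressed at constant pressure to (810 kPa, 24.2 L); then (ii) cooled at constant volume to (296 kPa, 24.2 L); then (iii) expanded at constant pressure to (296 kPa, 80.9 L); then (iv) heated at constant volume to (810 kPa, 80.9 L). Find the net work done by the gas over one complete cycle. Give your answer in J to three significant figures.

W_net ≈ -29100 J

Constant-volume legs do no work.
W(i) = (810)(24.2 − 80.9) = -45927 J; W(iii) = (296)(80.9 − 24.2) = 16783 J.
W_net = -45927 + 16783 = -29144 J (the counter-clockwise enclosed area).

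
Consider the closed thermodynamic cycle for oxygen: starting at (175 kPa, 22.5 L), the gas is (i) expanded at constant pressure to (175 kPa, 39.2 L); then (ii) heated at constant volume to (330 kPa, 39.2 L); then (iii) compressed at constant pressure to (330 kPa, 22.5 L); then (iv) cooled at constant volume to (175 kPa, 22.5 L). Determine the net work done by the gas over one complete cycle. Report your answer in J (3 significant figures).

Constant-volume legs do no work.
W(i) = (175)(39.2 − 22.5) = 2923 J; W(iii) = (330)(22.5 − 39.2) = -5511 J.
W_net = 2923 − 5511 = -2589 J (the counter-clockwise enclosed area).

W_net ≈ -2590 J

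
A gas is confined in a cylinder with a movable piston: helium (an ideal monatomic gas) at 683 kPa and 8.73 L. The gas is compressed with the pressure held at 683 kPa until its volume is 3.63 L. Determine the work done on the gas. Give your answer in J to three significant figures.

W ≈ 3480 J

Isobaric: W = P ΔV.
W = (683 kPa)(3.63 − 8.73 L) = (683)(-5.1) = -3483 J.
Work on gas = −W_by = 3483 J.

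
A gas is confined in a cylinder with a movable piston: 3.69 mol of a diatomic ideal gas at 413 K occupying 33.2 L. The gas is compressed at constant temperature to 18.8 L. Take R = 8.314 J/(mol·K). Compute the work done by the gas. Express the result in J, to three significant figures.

Isothermal: W = nRT ln(V₂/V₁).
W = (3.69)(8.314)(413) × ln(18.8/33.2)
  = 12670 × -0.5687
W_by_gas = -7206 J.

W ≈ -7210 J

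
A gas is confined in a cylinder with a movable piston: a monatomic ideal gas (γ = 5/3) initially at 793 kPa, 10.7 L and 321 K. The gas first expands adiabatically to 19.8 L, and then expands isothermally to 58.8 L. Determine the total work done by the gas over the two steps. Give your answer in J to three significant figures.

Step 1 (adiabatic): W = (P₁V₁ − P₂V₂)/(γ−1) = (8485 − 5629)/0.667 = 4283 J.
After step 1: P = 284.3 kPa, V = 19.8 L, T = 213 K.
Step 2 (isothermal): W = P₁V₁ ln(V₂/V₁) = (5629) ln(58.8/19.8) = 6127 J.
W_total = 4283 + 6127 = 10411 J.

W_total ≈ 10400 J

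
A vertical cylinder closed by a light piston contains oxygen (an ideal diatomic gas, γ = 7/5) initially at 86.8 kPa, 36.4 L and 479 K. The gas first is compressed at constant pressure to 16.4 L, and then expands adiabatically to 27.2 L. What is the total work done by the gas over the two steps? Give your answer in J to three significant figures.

Step 1 (isobaric): W = PΔV = (86.8 kPa)(16.4 − 36.4 L) = -1736 J.
After step 1: P = 86.8 kPa, V = 16.4 L, T = 215.8 K.
Step 2 (adiabatic): W = (P₁V₁ − P₂V₂)/(γ−1) = (1424 − 1163)/0.4 = 652 J.
W_total = -1736 + 652 = -1084 J.

W_total ≈ -1080 J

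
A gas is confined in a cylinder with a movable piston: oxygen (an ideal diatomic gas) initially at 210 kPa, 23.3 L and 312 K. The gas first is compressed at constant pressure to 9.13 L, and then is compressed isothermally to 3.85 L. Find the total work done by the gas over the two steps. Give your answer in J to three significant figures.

W_total ≈ -4630 J

Step 1 (isobaric): W = PΔV = (210 kPa)(9.13 − 23.3 L) = -2976 J.
After step 1: P = 210 kPa, V = 9.13 L, T = 122.3 K.
Step 2 (isothermal): W = P₁V₁ ln(V₂/V₁) = (1917) ln(3.85/9.13) = -1656 J.
W_total = -2976 − 1656 = -4631 J.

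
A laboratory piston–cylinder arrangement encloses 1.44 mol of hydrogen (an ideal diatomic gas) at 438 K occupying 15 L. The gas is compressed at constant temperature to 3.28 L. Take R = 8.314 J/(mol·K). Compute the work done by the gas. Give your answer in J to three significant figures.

Isothermal: W = nRT ln(V₂/V₁).
W = (1.44)(8.314)(438) × ln(3.28/15)
  = 5244 × -1.52
W_by_gas = -7972 J.

W ≈ -7970 J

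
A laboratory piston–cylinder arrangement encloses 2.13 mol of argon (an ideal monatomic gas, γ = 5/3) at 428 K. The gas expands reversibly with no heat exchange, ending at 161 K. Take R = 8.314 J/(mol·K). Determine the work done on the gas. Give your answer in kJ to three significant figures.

Adiabatic ⇒ Q = 0, so W_by = −ΔU = nCᵥ(T₁ − T₂).
Cᵥ = 3R/2 = 12.47 J/(mol·K).
W = (2.13)(12.47)(428 − 161) = 7092 J.
Work on gas = −W_by = -7092 J.

W ≈ -7.09 kJ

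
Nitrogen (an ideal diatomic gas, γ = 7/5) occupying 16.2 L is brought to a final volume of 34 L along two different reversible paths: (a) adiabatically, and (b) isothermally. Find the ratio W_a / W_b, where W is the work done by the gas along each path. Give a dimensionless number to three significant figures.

W_a / W_b ≈ 0.865

Path (a) adiabatic: W = P₁V₁(1 − (V₁/V₂)^(γ−1))/(γ−1) → W_a/(P₁V₁) = 0.6415.
Path (b) isothermal: W = P₁V₁ ln(V₂/V₁) → W_b/(P₁V₁) = 0.7413.
W_a / W_b = 0.6415 / 0.7413 = 0.8654.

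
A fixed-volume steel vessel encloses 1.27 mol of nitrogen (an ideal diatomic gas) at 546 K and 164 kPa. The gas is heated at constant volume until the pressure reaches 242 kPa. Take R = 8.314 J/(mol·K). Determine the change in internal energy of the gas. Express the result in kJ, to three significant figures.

Constant volume ⇒ W = 0, so Q = ΔU = nCᵥΔT with Cᵥ = 5R/2 = 20.79 J/(mol·K).
At constant V, T₂/T₁ = P₂/P₁ ⇒ ΔT = T₁(P₂/P₁ − 1) = 546·(242/164 − 1) = 259.7 K.
ΔU = (1.27)(20.79)(259.7) = 6855 J.

ΔU ≈ 6.85 kJ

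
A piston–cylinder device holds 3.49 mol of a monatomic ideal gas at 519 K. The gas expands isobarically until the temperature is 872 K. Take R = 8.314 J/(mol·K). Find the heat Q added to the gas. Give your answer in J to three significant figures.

Q ≈ 25600 J

Isobaric: W = nRΔT = (3.49)(8.314)(353) = 10243 J.
ΔU = nCᵥΔT with Cᵥ = 3R/2: ΔU = (3.49)(12.47)(353) = 15364 J.
Q = ΔU + W = 15364 + 10243 = 25606 J.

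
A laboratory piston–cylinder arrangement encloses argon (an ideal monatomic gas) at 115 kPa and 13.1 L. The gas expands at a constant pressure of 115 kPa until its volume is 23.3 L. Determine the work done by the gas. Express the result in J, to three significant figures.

W ≈ 1170 J

Isobaric: W = P ΔV.
W = (115 kPa)(23.3 − 13.1 L) = (115)(10.2) = 1173 J.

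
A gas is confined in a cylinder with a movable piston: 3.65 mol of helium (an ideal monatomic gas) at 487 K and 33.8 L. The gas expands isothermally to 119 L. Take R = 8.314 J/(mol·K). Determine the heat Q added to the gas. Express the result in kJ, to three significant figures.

Q ≈ 18.6 kJ

Isothermal ⇒ ΔU = 0, so Q = W = nRT ln(V₂/V₁).
Q = (3.65)(8.314)(487) ln(119/33.8) = 14779 × 1.259 = 18601 J.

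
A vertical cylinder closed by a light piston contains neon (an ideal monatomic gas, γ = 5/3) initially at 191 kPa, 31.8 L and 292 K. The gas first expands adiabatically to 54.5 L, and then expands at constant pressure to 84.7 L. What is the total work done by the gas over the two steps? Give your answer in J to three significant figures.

W_total ≈ 5100 J

Step 1 (adiabatic): W = (P₁V₁ − P₂V₂)/(γ−1) = (6074 − 4241)/0.667 = 2749 J.
After step 1: P = 77.82 kPa, V = 54.5 L, T = 203.9 K.
Step 2 (isobaric): W = PΔV = (77.82 kPa)(84.7 − 54.5 L) = 2350 J.
W_total = 2749 + 2350 = 5099 J.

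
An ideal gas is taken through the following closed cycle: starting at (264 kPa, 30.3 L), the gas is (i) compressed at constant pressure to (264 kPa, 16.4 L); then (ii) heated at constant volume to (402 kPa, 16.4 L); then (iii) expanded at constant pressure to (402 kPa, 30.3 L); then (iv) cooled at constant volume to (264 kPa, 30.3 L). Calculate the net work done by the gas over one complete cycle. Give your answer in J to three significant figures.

Constant-volume legs do no work.
W(i) = (264)(16.4 − 30.3) = -3670 J; W(iii) = (402)(30.3 − 16.4) = 5588 J.
W_net = -3670 + 5588 = 1918 J (the clockwise enclosed area).

W_net ≈ 1920 J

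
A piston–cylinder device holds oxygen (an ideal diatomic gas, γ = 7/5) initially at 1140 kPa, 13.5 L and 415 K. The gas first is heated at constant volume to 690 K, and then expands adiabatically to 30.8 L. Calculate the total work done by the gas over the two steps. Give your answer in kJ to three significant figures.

W_total ≈ 18.0 kJ

Step 1 (isochoric): W = 0 (constant volume).
After step 1: P = 1895 kPa (V unchanged).
Step 2 (adiabatic): W = (P₁V₁ − P₂V₂)/(γ−1) = (25588 − 18397)/0.4 = 17977 J.
W_total = 0 + 17977 = 17977 J.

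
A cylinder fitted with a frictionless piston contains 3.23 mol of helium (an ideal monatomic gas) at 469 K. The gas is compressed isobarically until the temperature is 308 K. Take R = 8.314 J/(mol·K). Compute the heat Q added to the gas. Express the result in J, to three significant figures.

Isobaric: W = nRΔT = (3.23)(8.314)(-161) = -4324 J.
ΔU = nCᵥΔT with Cᵥ = 3R/2: ΔU = (3.23)(12.47)(-161) = -6485 J.
Q = ΔU + W = -6485 − 4324 = -10809 J.

Q ≈ -10800 J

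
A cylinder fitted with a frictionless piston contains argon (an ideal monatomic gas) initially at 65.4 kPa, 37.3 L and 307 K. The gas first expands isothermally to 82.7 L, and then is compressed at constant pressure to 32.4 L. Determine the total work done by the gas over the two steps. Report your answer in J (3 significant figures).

Step 1 (isothermal): W = P₁V₁ ln(V₂/V₁) = (2439) ln(82.7/37.3) = 1942 J.
After step 1: P = 29.5 kPa, V = 82.7 L, T = 307 K.
Step 2 (isobaric): W = PΔV = (29.5 kPa)(32.4 − 82.7 L) = -1484 J.
W_total = 1942 − 1484 = 458.6 J.

W_total ≈ 459 J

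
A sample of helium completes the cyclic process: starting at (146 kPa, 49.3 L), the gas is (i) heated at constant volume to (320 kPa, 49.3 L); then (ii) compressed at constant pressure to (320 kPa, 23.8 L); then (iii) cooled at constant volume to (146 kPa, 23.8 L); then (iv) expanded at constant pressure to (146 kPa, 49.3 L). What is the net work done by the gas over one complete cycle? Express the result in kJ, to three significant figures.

W_net ≈ -4.44 kJ

Constant-volume legs do no work.
W(ii) = (320)(23.8 − 49.3) = -8160 J; W(iv) = (146)(49.3 − 23.8) = 3723 J.
W_net = -8160 + 3723 = -4437 J (the counter-clockwise enclosed area).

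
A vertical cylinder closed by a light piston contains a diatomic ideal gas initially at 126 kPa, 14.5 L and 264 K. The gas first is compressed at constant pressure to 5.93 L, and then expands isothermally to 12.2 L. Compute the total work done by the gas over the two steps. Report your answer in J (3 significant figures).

Step 1 (isobaric): W = PΔV = (126 kPa)(5.93 − 14.5 L) = -1080 J.
After step 1: P = 126 kPa, V = 5.93 L, T = 108 K.
Step 2 (isothermal): W = P₁V₁ ln(V₂/V₁) = (747.2) ln(12.2/5.93) = 539 J.
W_total = -1080 + 539 = -540.8 J.

W_total ≈ -541 J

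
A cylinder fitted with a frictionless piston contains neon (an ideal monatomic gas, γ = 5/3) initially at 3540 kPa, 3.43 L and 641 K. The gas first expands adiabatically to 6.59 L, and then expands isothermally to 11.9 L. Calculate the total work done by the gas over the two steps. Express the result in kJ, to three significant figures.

W_total ≈ 11.1 kJ

Step 1 (adiabatic): W = (P₁V₁ − P₂V₂)/(γ−1) = (12142 − 7857)/0.667 = 6428 J.
After step 1: P = 1192 kPa, V = 6.59 L, T = 414.8 K.
Step 2 (isothermal): W = P₁V₁ ln(V₂/V₁) = (7857) ln(11.9/6.59) = 4643 J.
W_total = 6428 + 4643 = 11072 J.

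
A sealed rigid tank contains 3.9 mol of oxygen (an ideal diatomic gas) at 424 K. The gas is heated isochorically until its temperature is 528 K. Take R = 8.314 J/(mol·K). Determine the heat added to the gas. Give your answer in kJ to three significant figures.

Constant volume ⇒ W = 0, so Q = ΔU = nCᵥΔT with Cᵥ = 5R/2 = 20.79 J/(mol·K).
ΔU = (3.9)(20.79)(528 − 424) = 8430 J.

Q ≈ 8.43 kJ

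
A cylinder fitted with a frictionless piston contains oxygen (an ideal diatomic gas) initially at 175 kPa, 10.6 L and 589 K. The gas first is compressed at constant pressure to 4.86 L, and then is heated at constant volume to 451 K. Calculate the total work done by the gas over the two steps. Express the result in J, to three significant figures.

Step 1 (isobaric): W = PΔV = (175 kPa)(4.86 − 10.6 L) = -1004 J.
Step 2 (isochoric): W = 0 (constant volume).
W_total = -1004 + 0 = -1004 J.

W_total ≈ -1000 J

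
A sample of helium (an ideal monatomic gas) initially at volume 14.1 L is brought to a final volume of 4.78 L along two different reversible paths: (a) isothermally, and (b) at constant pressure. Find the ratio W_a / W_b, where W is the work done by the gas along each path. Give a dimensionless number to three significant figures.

W_a / W_b ≈ 1.64

Path (a) isothermal: W = P₁V₁ ln(V₂/V₁) → W_a/(P₁V₁) = -1.082.
Path (b) isobaric: W = P₁(V₂ − V₁) → W_b/(P₁V₁) = -0.661.
W_a / W_b = -1.082 / -0.661 = 1.637.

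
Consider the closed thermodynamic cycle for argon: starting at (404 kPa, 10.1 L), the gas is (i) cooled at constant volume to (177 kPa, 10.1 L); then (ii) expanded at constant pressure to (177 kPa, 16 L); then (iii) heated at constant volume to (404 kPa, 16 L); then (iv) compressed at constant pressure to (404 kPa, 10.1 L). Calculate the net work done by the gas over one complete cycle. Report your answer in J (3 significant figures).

Constant-volume legs do no work.
W(ii) = (177)(16 − 10.1) = 1044 J; W(iv) = (404)(10.1 − 16) = -2384 J.
W_net = 1044 − 2384 = -1339 J (the counter-clockwise enclosed area).

W_net ≈ -1340 J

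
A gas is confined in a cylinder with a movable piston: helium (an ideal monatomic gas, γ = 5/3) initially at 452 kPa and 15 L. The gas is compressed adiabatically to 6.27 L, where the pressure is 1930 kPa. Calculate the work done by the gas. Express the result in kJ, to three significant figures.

W ≈ -7.98 kJ

Adiabatic: W = (P₁V₁ − P₂V₂)/(γ − 1) with γ = 5/3.
P₁V₁ = 6780 J, P₂V₂ = 12101 J.
W = (6780 − 12101) / 0.6667 = -7982 J.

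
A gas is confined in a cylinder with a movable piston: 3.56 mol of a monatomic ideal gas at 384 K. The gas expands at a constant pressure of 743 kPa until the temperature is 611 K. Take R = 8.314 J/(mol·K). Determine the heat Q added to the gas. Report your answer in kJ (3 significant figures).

Isobaric: W = nRΔT = (3.56)(8.314)(227) = 6719 J.
ΔU = nCᵥΔT with Cᵥ = 3R/2: ΔU = (3.56)(12.47)(227) = 10078 J.
Q = ΔU + W = 10078 + 6719 = 16797 J.

Q ≈ 16.8 kJ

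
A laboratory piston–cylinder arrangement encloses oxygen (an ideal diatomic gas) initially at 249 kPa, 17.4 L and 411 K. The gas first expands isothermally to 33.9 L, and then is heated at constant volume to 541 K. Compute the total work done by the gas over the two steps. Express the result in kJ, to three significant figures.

W_total ≈ 2.89 kJ

Step 1 (isothermal): W = P₁V₁ ln(V₂/V₁) = (4333) ln(33.9/17.4) = 2890 J.
Step 2 (isochoric): W = 0 (constant volume).
W_total = 2890 + 0 = 2890 J.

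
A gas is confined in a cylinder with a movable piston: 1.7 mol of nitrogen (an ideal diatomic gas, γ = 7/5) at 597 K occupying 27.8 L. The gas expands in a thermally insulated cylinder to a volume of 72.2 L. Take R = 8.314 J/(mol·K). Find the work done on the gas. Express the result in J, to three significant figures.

Adiabatic: TV^(γ−1) = const with γ = 7/5.
T₂ = T₁ (V₁/V₂)^(γ−1) = 597 × (27.8/72.2)^0.4 = 597 × 0.6827 = 407.5 K.
W_by = nCᵥ(T₁ − T₂) = (1.7)(20.79)(597 − 407.5) = 6694 J.
Work on gas = −W_by = -6694 J.

W ≈ -6690 J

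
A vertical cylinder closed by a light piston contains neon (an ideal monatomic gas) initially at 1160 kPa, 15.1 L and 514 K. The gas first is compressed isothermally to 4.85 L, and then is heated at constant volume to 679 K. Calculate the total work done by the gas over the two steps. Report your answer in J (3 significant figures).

W_total ≈ -19900 J

Step 1 (isothermal): W = P₁V₁ ln(V₂/V₁) = (17516) ln(4.85/15.1) = -19893 J.
Step 2 (isochoric): W = 0 (constant volume).
W_total = -19893 + 0 = -19893 J.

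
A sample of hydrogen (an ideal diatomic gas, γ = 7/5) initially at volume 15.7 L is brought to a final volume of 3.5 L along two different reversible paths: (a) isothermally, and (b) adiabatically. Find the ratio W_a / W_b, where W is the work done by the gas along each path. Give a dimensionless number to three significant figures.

W_a / W_b ≈ 0.730

Path (a) isothermal: W = P₁V₁ ln(V₂/V₁) → W_a/(P₁V₁) = -1.501.
Path (b) adiabatic: W = P₁V₁(1 − (V₁/V₂)^(γ−1))/(γ−1) → W_b/(P₁V₁) = -2.057.
W_a / W_b = -1.501 / -2.057 = 0.7297.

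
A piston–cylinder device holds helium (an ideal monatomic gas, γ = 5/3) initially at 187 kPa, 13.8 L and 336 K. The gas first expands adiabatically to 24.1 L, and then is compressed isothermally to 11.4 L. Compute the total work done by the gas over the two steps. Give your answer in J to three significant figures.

Step 1 (adiabatic): W = (P₁V₁ − P₂V₂)/(γ−1) = (2581 − 1779)/0.667 = 1202 J.
After step 1: P = 73.84 kPa, V = 24.1 L, T = 231.7 K.
Step 2 (isothermal): W = P₁V₁ ln(V₂/V₁) = (1779) ln(11.4/24.1) = -1332 J.
W_total = 1202 − 1332 = -130.5 J.

W_total ≈ -130 J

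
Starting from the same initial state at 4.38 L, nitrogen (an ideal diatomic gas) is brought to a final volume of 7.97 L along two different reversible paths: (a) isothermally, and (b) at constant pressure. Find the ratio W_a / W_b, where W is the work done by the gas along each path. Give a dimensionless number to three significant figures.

W_a / W_b ≈ 0.730

Path (a) isothermal: W = P₁V₁ ln(V₂/V₁) → W_a/(P₁V₁) = 0.5986.
Path (b) isobaric: W = P₁(V₂ − V₁) → W_b/(P₁V₁) = 0.8196.
W_a / W_b = 0.5986 / 0.8196 = 0.7304.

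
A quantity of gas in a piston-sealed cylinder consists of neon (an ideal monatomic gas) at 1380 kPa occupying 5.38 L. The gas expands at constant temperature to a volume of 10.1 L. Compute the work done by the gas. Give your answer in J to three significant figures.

Isothermal: W = nRT ln(V₂/V₁) = P₁V₁ ln(V₂/V₁).
P₁V₁ = (1380 kPa)(5.38 L) = 7424 J.
W = 7424 × ln(10.1/5.38) = 7424 × 0.6298
W_by_gas = 4676 J.

W ≈ 4680 J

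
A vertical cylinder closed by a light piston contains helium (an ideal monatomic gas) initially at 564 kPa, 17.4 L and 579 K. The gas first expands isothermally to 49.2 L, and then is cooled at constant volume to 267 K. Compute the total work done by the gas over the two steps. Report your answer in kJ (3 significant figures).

Step 1 (isothermal): W = P₁V₁ ln(V₂/V₁) = (9814) ln(49.2/17.4) = 10200 J.
Step 2 (isochoric): W = 0 (constant volume).
W_total = 10200 + 0 = 10200 J.

W_total ≈ 10.2 kJ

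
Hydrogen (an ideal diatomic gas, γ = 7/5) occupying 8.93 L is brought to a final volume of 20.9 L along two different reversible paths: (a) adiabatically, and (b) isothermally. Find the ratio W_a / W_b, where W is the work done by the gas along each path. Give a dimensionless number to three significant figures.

W_a / W_b ≈ 0.848

Path (a) adiabatic: W = P₁V₁(1 − (V₁/V₂)^(γ−1))/(γ−1) → W_a/(P₁V₁) = 0.7208.
Path (b) isothermal: W = P₁V₁ ln(V₂/V₁) → W_b/(P₁V₁) = 0.8503.
W_a / W_b = 0.7208 / 0.8503 = 0.8477.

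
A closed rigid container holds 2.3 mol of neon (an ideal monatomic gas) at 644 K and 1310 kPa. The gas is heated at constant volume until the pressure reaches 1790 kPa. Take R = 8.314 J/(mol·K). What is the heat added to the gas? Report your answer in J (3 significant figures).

Constant volume ⇒ W = 0, so Q = ΔU = nCᵥΔT with Cᵥ = 3R/2 = 12.47 J/(mol·K).
At constant V, T₂/T₁ = P₂/P₁ ⇒ ΔT = T₁(P₂/P₁ − 1) = 644·(1790/1310 − 1) = 236 K.
ΔU = (2.3)(12.47)(236) = 6768 J.

Q ≈ 6770 J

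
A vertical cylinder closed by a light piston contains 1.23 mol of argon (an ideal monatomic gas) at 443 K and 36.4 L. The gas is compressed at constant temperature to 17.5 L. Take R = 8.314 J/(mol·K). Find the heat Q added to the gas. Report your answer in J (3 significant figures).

Q ≈ -3320 J

Isothermal ⇒ ΔU = 0, so Q = W = nRT ln(V₂/V₁).
Q = (1.23)(8.314)(443) ln(17.5/36.4) = 4530 × -0.7324 = -3318 J.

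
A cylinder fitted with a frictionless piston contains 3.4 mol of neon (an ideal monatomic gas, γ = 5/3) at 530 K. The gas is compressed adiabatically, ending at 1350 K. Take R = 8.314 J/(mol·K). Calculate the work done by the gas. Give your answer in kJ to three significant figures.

Adiabatic ⇒ Q = 0, so W_by = −ΔU = nCᵥ(T₁ − T₂).
Cᵥ = 3R/2 = 12.47 J/(mol·K).
W = (3.4)(12.47)(530 − 1350) = -34769 J.

W ≈ -34.8 kJ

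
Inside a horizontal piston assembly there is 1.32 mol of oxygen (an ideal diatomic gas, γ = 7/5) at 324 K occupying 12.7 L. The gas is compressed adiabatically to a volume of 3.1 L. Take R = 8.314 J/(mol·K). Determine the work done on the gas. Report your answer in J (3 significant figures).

Adiabatic: TV^(γ−1) = const with γ = 7/5.
T₂ = T₁ (V₁/V₂)^(γ−1) = 324 × (12.7/3.1)^0.4 = 324 × 1.758 = 569.5 K.
W_by = nCᵥ(T₁ − T₂) = (1.32)(20.79)(324 − 569.5) = -6737 J.
Work on gas = −W_by = 6737 J.

W ≈ 6740 J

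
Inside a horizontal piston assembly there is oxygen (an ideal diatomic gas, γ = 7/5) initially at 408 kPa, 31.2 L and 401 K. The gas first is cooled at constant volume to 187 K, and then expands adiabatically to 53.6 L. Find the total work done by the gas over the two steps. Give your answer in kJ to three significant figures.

Step 1 (isochoric): W = 0 (constant volume).
After step 1: P = 190.3 kPa (V unchanged).
Step 2 (adiabatic): W = (P₁V₁ − P₂V₂)/(γ−1) = (5936 − 4781)/0.4 = 2888 J.
W_total = 0 + 2888 = 2888 J.

W_total ≈ 2.89 kJ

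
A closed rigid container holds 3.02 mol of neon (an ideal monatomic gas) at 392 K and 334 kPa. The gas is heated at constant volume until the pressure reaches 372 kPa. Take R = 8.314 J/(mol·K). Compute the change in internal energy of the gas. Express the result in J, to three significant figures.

ΔU ≈ 1680 J

Constant volume ⇒ W = 0, so Q = ΔU = nCᵥΔT with Cᵥ = 3R/2 = 12.47 J/(mol·K).
At constant V, T₂/T₁ = P₂/P₁ ⇒ ΔT = T₁(P₂/P₁ − 1) = 392·(372/334 − 1) = 44.6 K.
ΔU = (3.02)(12.47)(44.6) = 1680 J.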